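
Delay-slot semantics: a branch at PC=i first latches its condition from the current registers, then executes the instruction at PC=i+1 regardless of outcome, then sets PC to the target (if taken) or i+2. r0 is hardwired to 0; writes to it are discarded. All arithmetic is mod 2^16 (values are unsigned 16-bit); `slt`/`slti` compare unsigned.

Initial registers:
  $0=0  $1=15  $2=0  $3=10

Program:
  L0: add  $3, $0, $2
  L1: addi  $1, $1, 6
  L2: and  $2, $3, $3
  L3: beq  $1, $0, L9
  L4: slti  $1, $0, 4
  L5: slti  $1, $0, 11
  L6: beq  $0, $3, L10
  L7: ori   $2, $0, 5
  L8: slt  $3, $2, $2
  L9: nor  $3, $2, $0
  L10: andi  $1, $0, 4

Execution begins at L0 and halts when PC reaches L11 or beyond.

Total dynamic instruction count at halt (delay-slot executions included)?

#0 add  $3, $0, $2 ; 0/15/0/0
#1 addi  $1, $1, 6 ; 0/21/0/0
#2 and  $2, $3, $3 ; 0/21/0/0
#3 beq  $1, $0, L9 ; 0/21/0/0 ; →fallthru
#4 slti  $1, $0, 4 ; 0/1/0/0
#5 slti  $1, $0, 11 ; 0/1/0/0
#6 beq  $0, $3, L10 ; 0/1/0/0 ; →target
#7 ori   $2, $0, 5 ; 0/1/5/0
#10 andi  $1, $0, 4 ; 0/0/5/0

9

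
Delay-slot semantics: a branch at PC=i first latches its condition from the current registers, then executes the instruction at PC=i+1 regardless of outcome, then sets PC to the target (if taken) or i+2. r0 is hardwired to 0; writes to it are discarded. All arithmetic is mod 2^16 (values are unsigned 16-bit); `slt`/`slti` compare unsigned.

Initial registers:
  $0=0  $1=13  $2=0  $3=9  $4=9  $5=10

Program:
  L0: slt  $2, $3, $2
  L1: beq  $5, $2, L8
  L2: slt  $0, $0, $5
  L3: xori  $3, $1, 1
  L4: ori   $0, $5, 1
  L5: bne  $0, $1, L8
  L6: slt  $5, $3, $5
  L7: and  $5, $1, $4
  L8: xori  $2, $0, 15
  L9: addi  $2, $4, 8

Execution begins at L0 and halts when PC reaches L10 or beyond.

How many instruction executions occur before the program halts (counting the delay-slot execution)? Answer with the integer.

9

  step pc=0: slt  $2, $3, $2  regs=(0,13,0,9,9,10)
  step pc=1: beq  $5, $2, L8  cond=F  regs=(0,13,0,9,9,10)
  step pc=2: slt  $0, $0, $5  regs=(0,13,0,9,9,10)
  step pc=3: xori  $3, $1, 1  regs=(0,13,0,12,9,10)
  step pc=4: ori   $0, $5, 1  regs=(0,13,0,12,9,10)
  step pc=5: bne  $0, $1, L8  cond=T  regs=(0,13,0,12,9,10)
  step pc=6: slt  $5, $3, $5  regs=(0,13,0,12,9,0)
  step pc=8: xori  $2, $0, 15  regs=(0,13,15,12,9,0)
  step pc=9: addi  $2, $4, 8  regs=(0,13,17,12,9,0)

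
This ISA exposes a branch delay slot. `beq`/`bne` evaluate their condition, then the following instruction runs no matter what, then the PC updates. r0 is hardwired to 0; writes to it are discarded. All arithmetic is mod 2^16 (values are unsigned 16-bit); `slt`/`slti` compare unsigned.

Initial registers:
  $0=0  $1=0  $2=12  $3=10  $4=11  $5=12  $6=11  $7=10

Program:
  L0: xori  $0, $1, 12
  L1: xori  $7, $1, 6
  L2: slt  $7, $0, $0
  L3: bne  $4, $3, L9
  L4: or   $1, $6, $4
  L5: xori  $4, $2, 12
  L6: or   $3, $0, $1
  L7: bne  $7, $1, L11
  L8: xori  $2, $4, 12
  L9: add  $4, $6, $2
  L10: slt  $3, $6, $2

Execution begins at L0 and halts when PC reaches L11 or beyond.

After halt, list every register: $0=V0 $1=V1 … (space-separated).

$0=0 $1=11 $2=12 $3=1 $4=23 $5=12 $6=11 $7=0

[0] xori  $0, $1, 12  →  {$0:0, $1:0, $2:12, $3:10, $4:11, $5:12, $6:11, $7:10}
[1] xori  $7, $1, 6  →  {$0:0, $1:0, $2:12, $3:10, $4:11, $5:12, $6:11, $7:6}
[2] slt  $7, $0, $0  →  {$0:0, $1:0, $2:12, $3:10, $4:11, $5:12, $6:11, $7:0}
[3] bne  $4, $3, L9  →  {$0:0, $1:0, $2:12, $3:10, $4:11, $5:12, $6:11, $7:0}  ⟨branch taken⟩
[4] or   $1, $6, $4  →  {$0:0, $1:11, $2:12, $3:10, $4:11, $5:12, $6:11, $7:0}
[9] add  $4, $6, $2  →  {$0:0, $1:11, $2:12, $3:10, $4:23, $5:12, $6:11, $7:0}
[10] slt  $3, $6, $2  →  {$0:0, $1:11, $2:12, $3:1, $4:23, $5:12, $6:11, $7:0}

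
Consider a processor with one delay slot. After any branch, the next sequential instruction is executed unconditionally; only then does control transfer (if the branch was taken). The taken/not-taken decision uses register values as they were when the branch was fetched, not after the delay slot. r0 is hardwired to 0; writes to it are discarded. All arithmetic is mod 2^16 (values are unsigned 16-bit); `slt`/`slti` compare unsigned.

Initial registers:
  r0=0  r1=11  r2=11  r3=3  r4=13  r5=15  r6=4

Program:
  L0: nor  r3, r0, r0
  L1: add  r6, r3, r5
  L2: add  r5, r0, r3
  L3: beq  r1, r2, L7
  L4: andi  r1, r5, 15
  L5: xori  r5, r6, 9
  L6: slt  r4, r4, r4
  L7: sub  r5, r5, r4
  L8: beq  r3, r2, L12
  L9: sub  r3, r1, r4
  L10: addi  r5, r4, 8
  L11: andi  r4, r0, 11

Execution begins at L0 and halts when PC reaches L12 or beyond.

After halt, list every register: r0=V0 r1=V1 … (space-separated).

r0=0 r1=15 r2=11 r3=2 r4=0 r5=21 r6=14

PC=0  nor  r3, r0, r0        | r0=0 r1=11 r2=11 r3=65535 r4=13 r5=15 r6=4
PC=1  add  r6, r3, r5        | r0=0 r1=11 r2=11 r3=65535 r4=13 r5=15 r6=14
PC=2  add  r5, r0, r3        | r0=0 r1=11 r2=11 r3=65535 r4=13 r5=65535 r6=14
PC=3  beq  r1, r2, L7        | r0=0 r1=11 r2=11 r3=65535 r4=13 r5=65535 r6=14  [TAKEN]
PC=4  andi  r1, r5, 15       | r0=0 r1=15 r2=11 r3=65535 r4=13 r5=65535 r6=14
PC=7  sub  r5, r5, r4        | r0=0 r1=15 r2=11 r3=65535 r4=13 r5=65522 r6=14
PC=8  beq  r3, r2, L12       | r0=0 r1=15 r2=11 r3=65535 r4=13 r5=65522 r6=14  [not taken]
PC=9  sub  r3, r1, r4        | r0=0 r1=15 r2=11 r3=2 r4=13 r5=65522 r6=14
PC=10 addi  r5, r4, 8        | r0=0 r1=15 r2=11 r3=2 r4=13 r5=21 r6=14
PC=11 andi  r4, r0, 11       | r0=0 r1=15 r2=11 r3=2 r4=0 r5=21 r6=14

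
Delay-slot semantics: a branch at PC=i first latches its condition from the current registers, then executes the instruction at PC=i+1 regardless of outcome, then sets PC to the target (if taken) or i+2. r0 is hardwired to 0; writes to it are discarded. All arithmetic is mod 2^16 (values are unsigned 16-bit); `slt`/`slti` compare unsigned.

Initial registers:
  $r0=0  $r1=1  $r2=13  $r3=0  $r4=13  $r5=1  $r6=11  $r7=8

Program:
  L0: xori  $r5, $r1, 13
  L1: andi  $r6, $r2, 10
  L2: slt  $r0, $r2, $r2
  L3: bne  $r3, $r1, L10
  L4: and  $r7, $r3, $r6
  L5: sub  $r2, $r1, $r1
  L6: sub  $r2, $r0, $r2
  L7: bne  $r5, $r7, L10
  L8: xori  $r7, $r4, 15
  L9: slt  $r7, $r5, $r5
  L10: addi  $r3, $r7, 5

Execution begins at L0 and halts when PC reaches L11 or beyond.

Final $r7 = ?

0

[0] xori  $r5, $r1, 13  →  {$r0:0, $r1:1, $r2:13, $r3:0, $r4:13, $r5:12, $r6:11, $r7:8}
[1] andi  $r6, $r2, 10  →  {$r0:0, $r1:1, $r2:13, $r3:0, $r4:13, $r5:12, $r6:8, $r7:8}
[2] slt  $r0, $r2, $r2  →  {$r0:0, $r1:1, $r2:13, $r3:0, $r4:13, $r5:12, $r6:8, $r7:8}
[3] bne  $r3, $r1, L10  →  {$r0:0, $r1:1, $r2:13, $r3:0, $r4:13, $r5:12, $r6:8, $r7:8}  ⟨branch taken⟩
[4] and  $r7, $r3, $r6  →  {$r0:0, $r1:1, $r2:13, $r3:0, $r4:13, $r5:12, $r6:8, $r7:0}
[10] addi  $r3, $r7, 5  →  {$r0:0, $r1:1, $r2:13, $r3:5, $r4:13, $r5:12, $r6:8, $r7:0}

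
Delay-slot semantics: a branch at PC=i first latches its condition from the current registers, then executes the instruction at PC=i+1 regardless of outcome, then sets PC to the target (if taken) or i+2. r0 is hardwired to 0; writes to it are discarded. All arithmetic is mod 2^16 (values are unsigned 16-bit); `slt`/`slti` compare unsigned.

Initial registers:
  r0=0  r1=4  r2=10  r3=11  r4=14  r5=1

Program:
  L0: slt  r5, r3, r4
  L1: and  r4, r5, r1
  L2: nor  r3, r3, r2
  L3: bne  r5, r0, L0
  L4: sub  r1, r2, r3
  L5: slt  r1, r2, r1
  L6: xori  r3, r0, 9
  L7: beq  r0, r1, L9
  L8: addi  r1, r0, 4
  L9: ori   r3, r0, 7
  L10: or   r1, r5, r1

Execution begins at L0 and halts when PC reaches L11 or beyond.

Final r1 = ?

4

[0] slt  r5, r3, r4  →  {r0:0, r1:4, r2:10, r3:11, r4:14, r5:1}
[1] and  r4, r5, r1  →  {r0:0, r1:4, r2:10, r3:11, r4:0, r5:1}
[2] nor  r3, r3, r2  →  {r0:0, r1:4, r2:10, r3:65524, r4:0, r5:1}
[3] bne  r5, r0, L0  →  {r0:0, r1:4, r2:10, r3:65524, r4:0, r5:1}  ⟨branch taken⟩
[4] sub  r1, r2, r3  →  {r0:0, r1:22, r2:10, r3:65524, r4:0, r5:1}
[0] slt  r5, r3, r4  →  {r0:0, r1:22, r2:10, r3:65524, r4:0, r5:0}
[1] and  r4, r5, r1  →  {r0:0, r1:22, r2:10, r3:65524, r4:0, r5:0}
[2] nor  r3, r3, r2  →  {r0:0, r1:22, r2:10, r3:1, r4:0, r5:0}
[3] bne  r5, r0, L0  →  {r0:0, r1:22, r2:10, r3:1, r4:0, r5:0}  ⟨branch fallthrough⟩
[4] sub  r1, r2, r3  →  {r0:0, r1:9, r2:10, r3:1, r4:0, r5:0}
[5] slt  r1, r2, r1  →  {r0:0, r1:0, r2:10, r3:1, r4:0, r5:0}
[6] xori  r3, r0, 9  →  {r0:0, r1:0, r2:10, r3:9, r4:0, r5:0}
[7] beq  r0, r1, L9  →  {r0:0, r1:0, r2:10, r3:9, r4:0, r5:0}  ⟨branch taken⟩
[8] addi  r1, r0, 4  →  {r0:0, r1:4, r2:10, r3:9, r4:0, r5:0}
[9] ori   r3, r0, 7  →  {r0:0, r1:4, r2:10, r3:7, r4:0, r5:0}
[10] or   r1, r5, r1  →  {r0:0, r1:4, r2:10, r3:7, r4:0, r5:0}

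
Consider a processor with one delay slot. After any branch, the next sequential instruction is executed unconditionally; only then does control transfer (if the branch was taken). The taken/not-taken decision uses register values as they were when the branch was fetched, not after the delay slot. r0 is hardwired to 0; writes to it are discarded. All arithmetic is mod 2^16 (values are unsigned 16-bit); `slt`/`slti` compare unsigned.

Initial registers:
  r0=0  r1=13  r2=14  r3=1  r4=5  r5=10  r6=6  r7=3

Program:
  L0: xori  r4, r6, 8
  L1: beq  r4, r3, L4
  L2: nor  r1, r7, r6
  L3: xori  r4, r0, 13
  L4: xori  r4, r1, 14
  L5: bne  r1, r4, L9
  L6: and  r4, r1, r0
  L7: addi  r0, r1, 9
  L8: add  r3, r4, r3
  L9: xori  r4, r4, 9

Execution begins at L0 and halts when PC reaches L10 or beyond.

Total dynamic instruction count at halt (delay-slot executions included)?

#0 xori  r4, r6, 8 ; 0/13/14/1/14/10/6/3
#1 beq  r4, r3, L4 ; 0/13/14/1/14/10/6/3 ; →fallthru
#2 nor  r1, r7, r6 ; 0/65528/14/1/14/10/6/3
#3 xori  r4, r0, 13 ; 0/65528/14/1/13/10/6/3
#4 xori  r4, r1, 14 ; 0/65528/14/1/65526/10/6/3
#5 bne  r1, r4, L9 ; 0/65528/14/1/65526/10/6/3 ; →target
#6 and  r4, r1, r0 ; 0/65528/14/1/0/10/6/3
#9 xori  r4, r4, 9 ; 0/65528/14/1/9/10/6/3

8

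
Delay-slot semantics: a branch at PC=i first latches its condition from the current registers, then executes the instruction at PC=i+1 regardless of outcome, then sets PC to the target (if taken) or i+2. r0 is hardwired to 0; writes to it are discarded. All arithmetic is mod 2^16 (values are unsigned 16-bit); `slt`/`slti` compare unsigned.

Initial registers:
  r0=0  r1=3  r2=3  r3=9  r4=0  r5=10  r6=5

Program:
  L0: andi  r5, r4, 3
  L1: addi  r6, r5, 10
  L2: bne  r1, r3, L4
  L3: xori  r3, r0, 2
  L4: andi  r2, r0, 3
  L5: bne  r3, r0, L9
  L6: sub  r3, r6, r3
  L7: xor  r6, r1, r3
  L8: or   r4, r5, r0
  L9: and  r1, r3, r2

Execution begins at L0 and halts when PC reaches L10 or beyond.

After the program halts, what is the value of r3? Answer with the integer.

8

#0 andi  r5, r4, 3 ; 0/3/3/9/0/0/5
#1 addi  r6, r5, 10 ; 0/3/3/9/0/0/10
#2 bne  r1, r3, L4 ; 0/3/3/9/0/0/10 ; →target
#3 xori  r3, r0, 2 ; 0/3/3/2/0/0/10
#4 andi  r2, r0, 3 ; 0/3/0/2/0/0/10
#5 bne  r3, r0, L9 ; 0/3/0/2/0/0/10 ; →target
#6 sub  r3, r6, r3 ; 0/3/0/8/0/0/10
#9 and  r1, r3, r2 ; 0/0/0/8/0/0/10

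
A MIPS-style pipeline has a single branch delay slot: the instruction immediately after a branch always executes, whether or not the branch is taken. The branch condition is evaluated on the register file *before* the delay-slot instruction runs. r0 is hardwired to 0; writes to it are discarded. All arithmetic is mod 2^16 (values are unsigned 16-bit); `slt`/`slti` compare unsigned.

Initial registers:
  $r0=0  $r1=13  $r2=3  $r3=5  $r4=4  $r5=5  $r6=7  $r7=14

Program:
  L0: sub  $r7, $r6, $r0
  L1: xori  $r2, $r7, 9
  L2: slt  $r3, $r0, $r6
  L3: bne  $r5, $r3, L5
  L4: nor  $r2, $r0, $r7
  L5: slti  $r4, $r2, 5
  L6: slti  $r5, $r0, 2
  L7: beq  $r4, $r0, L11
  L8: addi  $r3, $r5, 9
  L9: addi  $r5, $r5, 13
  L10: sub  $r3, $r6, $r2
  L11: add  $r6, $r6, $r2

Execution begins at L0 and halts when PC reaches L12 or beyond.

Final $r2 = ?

  step pc=0: sub  $r7, $r6, $r0  regs=(0,13,3,5,4,5,7,7)
  step pc=1: xori  $r2, $r7, 9  regs=(0,13,14,5,4,5,7,7)
  step pc=2: slt  $r3, $r0, $r6  regs=(0,13,14,1,4,5,7,7)
  step pc=3: bne  $r5, $r3, L5  cond=T  regs=(0,13,14,1,4,5,7,7)
  step pc=4: nor  $r2, $r0, $r7  regs=(0,13,65528,1,4,5,7,7)
  step pc=5: slti  $r4, $r2, 5  regs=(0,13,65528,1,0,5,7,7)
  step pc=6: slti  $r5, $r0, 2  regs=(0,13,65528,1,0,1,7,7)
  step pc=7: beq  $r4, $r0, L11  cond=T  regs=(0,13,65528,1,0,1,7,7)
  step pc=8: addi  $r3, $r5, 9  regs=(0,13,65528,10,0,1,7,7)
  step pc=11: add  $r6, $r6, $r2  regs=(0,13,65528,10,0,1,65535,7)

65528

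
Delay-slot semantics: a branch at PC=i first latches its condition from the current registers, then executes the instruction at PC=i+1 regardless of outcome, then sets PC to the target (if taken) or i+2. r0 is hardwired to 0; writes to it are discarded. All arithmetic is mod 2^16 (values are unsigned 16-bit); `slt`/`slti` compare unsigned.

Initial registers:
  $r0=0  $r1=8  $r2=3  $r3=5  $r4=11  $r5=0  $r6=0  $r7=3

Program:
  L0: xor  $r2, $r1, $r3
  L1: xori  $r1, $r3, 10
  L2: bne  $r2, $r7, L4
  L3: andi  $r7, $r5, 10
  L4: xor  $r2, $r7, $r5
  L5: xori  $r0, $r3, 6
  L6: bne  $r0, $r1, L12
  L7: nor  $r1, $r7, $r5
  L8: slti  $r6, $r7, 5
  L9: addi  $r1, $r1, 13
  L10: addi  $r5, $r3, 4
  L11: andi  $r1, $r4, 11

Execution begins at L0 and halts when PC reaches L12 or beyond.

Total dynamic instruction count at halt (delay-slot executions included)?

  step pc=0: xor  $r2, $r1, $r3  regs=(0,8,13,5,11,0,0,3)
  step pc=1: xori  $r1, $r3, 10  regs=(0,15,13,5,11,0,0,3)
  step pc=2: bne  $r2, $r7, L4  cond=T  regs=(0,15,13,5,11,0,0,3)
  step pc=3: andi  $r7, $r5, 10  regs=(0,15,13,5,11,0,0,0)
  step pc=4: xor  $r2, $r7, $r5  regs=(0,15,0,5,11,0,0,0)
  step pc=5: xori  $r0, $r3, 6  regs=(0,15,0,5,11,0,0,0)
  step pc=6: bne  $r0, $r1, L12  cond=T  regs=(0,15,0,5,11,0,0,0)
  step pc=7: nor  $r1, $r7, $r5  regs=(0,65535,0,5,11,0,0,0)

8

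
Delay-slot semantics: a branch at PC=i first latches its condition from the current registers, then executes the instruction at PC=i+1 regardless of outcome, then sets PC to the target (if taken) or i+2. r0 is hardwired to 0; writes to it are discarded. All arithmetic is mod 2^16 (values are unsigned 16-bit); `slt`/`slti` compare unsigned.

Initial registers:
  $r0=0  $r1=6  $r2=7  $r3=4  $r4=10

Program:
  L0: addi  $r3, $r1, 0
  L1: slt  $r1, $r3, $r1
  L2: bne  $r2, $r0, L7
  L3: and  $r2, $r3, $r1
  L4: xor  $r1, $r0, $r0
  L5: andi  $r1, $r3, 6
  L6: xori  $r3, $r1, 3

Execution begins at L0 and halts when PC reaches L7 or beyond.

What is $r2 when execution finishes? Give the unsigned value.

0

PC=0  addi  $r3, $r1, 0      | $r0=0 $r1=6 $r2=7 $r3=6 $r4=10
PC=1  slt  $r1, $r3, $r1     | $r0=0 $r1=0 $r2=7 $r3=6 $r4=10
PC=2  bne  $r2, $r0, L7      | $r0=0 $r1=0 $r2=7 $r3=6 $r4=10  [TAKEN]
PC=3  and  $r2, $r3, $r1     | $r0=0 $r1=0 $r2=0 $r3=6 $r4=10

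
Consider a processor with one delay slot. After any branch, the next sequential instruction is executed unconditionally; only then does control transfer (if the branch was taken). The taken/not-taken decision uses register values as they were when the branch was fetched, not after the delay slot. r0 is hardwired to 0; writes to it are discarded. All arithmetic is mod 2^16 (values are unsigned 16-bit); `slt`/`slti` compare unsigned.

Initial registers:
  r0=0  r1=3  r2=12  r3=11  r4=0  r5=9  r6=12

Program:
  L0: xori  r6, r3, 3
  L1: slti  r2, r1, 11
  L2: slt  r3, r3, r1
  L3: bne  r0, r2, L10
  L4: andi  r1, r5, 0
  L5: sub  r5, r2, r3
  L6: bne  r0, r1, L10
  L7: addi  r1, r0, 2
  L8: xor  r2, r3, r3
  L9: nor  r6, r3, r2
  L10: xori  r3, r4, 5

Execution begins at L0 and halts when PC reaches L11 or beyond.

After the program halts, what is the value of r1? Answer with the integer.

0

PC=0  xori  r6, r3, 3        | r0=0 r1=3 r2=12 r3=11 r4=0 r5=9 r6=8
PC=1  slti  r2, r1, 11       | r0=0 r1=3 r2=1 r3=11 r4=0 r5=9 r6=8
PC=2  slt  r3, r3, r1        | r0=0 r1=3 r2=1 r3=0 r4=0 r5=9 r6=8
PC=3  bne  r0, r2, L10       | r0=0 r1=3 r2=1 r3=0 r4=0 r5=9 r6=8  [TAKEN]
PC=4  andi  r1, r5, 0        | r0=0 r1=0 r2=1 r3=0 r4=0 r5=9 r6=8
PC=10 xori  r3, r4, 5        | r0=0 r1=0 r2=1 r3=5 r4=0 r5=9 r6=8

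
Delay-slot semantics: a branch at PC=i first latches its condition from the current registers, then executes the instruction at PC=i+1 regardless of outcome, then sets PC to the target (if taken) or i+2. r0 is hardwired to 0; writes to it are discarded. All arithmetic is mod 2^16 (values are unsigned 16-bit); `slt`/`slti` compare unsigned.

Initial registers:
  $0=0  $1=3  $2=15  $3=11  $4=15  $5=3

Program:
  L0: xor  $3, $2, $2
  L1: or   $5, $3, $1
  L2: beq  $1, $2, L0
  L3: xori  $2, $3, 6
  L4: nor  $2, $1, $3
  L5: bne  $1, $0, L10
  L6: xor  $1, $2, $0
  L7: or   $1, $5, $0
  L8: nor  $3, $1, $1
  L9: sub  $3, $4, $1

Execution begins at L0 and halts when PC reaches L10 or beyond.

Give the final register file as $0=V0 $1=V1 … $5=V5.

$0=0 $1=65532 $2=65532 $3=0 $4=15 $5=3

PC=0  xor  $3, $2, $2        | $0=0 $1=3 $2=15 $3=0 $4=15 $5=3
PC=1  or   $5, $3, $1        | $0=0 $1=3 $2=15 $3=0 $4=15 $5=3
PC=2  beq  $1, $2, L0        | $0=0 $1=3 $2=15 $3=0 $4=15 $5=3  [not taken]
PC=3  xori  $2, $3, 6        | $0=0 $1=3 $2=6 $3=0 $4=15 $5=3
PC=4  nor  $2, $1, $3        | $0=0 $1=3 $2=65532 $3=0 $4=15 $5=3
PC=5  bne  $1, $0, L10       | $0=0 $1=3 $2=65532 $3=0 $4=15 $5=3  [TAKEN]
PC=6  xor  $1, $2, $0        | $0=0 $1=65532 $2=65532 $3=0 $4=15 $5=3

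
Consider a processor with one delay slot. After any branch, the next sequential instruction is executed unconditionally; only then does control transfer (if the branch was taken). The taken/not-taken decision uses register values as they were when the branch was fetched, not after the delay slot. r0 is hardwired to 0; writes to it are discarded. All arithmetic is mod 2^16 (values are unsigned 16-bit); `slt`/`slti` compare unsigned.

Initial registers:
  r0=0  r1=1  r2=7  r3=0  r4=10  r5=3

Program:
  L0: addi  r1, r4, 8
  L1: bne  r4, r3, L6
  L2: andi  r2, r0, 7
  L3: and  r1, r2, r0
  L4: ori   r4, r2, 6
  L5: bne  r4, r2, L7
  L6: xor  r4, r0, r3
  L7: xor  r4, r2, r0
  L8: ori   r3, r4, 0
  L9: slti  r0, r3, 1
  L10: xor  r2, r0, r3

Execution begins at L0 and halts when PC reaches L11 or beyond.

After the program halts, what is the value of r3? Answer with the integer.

[0] addi  r1, r4, 8  →  {r0:0, r1:18, r2:7, r3:0, r4:10, r5:3}
[1] bne  r4, r3, L6  →  {r0:0, r1:18, r2:7, r3:0, r4:10, r5:3}  ⟨branch taken⟩
[2] andi  r2, r0, 7  →  {r0:0, r1:18, r2:0, r3:0, r4:10, r5:3}
[6] xor  r4, r0, r3  →  {r0:0, r1:18, r2:0, r3:0, r4:0, r5:3}
[7] xor  r4, r2, r0  →  {r0:0, r1:18, r2:0, r3:0, r4:0, r5:3}
[8] ori   r3, r4, 0  →  {r0:0, r1:18, r2:0, r3:0, r4:0, r5:3}
[9] slti  r0, r3, 1  →  {r0:0, r1:18, r2:0, r3:0, r4:0, r5:3}
[10] xor  r2, r0, r3  →  {r0:0, r1:18, r2:0, r3:0, r4:0, r5:3}

0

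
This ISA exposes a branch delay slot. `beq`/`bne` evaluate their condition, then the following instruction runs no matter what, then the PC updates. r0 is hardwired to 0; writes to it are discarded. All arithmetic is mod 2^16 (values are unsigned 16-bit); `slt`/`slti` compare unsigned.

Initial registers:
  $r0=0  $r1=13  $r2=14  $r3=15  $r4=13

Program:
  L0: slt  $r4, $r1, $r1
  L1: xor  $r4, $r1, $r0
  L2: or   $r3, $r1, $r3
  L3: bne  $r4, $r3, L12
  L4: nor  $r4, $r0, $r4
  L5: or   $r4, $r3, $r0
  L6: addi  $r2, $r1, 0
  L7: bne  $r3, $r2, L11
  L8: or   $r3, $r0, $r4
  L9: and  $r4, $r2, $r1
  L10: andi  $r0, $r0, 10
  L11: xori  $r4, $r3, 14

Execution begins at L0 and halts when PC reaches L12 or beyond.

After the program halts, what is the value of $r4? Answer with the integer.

#0 slt  $r4, $r1, $r1 ; 0/13/14/15/0
#1 xor  $r4, $r1, $r0 ; 0/13/14/15/13
#2 or   $r3, $r1, $r3 ; 0/13/14/15/13
#3 bne  $r4, $r3, L12 ; 0/13/14/15/13 ; →target
#4 nor  $r4, $r0, $r4 ; 0/13/14/15/65522

65522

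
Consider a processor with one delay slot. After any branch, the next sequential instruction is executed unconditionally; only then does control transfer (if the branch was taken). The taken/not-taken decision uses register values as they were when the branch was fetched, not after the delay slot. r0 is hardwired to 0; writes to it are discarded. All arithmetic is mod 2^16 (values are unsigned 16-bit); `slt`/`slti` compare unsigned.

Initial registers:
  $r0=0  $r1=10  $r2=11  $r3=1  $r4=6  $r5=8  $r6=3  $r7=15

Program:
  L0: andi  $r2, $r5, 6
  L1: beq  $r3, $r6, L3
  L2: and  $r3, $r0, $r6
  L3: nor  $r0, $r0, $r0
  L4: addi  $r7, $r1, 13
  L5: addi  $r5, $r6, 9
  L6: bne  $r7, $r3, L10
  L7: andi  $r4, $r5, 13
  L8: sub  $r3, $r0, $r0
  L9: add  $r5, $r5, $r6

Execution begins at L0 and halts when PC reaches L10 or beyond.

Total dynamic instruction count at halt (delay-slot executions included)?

PC=0  andi  $r2, $r5, 6      | $r0=0 $r1=10 $r2=0 $r3=1 $r4=6 $r5=8 $r6=3 $r7=15
PC=1  beq  $r3, $r6, L3      | $r0=0 $r1=10 $r2=0 $r3=1 $r4=6 $r5=8 $r6=3 $r7=15  [not taken]
PC=2  and  $r3, $r0, $r6     | $r0=0 $r1=10 $r2=0 $r3=0 $r4=6 $r5=8 $r6=3 $r7=15
PC=3  nor  $r0, $r0, $r0     | $r0=0 $r1=10 $r2=0 $r3=0 $r4=6 $r5=8 $r6=3 $r7=15
PC=4  addi  $r7, $r1, 13     | $r0=0 $r1=10 $r2=0 $r3=0 $r4=6 $r5=8 $r6=3 $r7=23
PC=5  addi  $r5, $r6, 9      | $r0=0 $r1=10 $r2=0 $r3=0 $r4=6 $r5=12 $r6=3 $r7=23
PC=6  bne  $r7, $r3, L10     | $r0=0 $r1=10 $r2=0 $r3=0 $r4=6 $r5=12 $r6=3 $r7=23  [TAKEN]
PC=7  andi  $r4, $r5, 13     | $r0=0 $r1=10 $r2=0 $r3=0 $r4=12 $r5=12 $r6=3 $r7=23

8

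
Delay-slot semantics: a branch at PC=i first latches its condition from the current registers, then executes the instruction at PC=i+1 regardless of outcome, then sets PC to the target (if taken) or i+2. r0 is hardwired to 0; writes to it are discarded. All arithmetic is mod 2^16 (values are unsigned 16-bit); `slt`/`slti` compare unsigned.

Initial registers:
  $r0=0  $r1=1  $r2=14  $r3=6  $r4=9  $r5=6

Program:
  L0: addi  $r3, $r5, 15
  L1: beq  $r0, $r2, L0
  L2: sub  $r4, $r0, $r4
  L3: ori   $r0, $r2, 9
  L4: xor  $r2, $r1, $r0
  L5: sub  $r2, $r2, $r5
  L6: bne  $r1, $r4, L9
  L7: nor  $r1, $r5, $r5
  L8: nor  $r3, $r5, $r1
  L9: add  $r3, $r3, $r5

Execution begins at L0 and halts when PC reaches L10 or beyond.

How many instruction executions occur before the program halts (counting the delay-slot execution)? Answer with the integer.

PC=0  addi  $r3, $r5, 15     | $r0=0 $r1=1 $r2=14 $r3=21 $r4=9 $r5=6
PC=1  beq  $r0, $r2, L0      | $r0=0 $r1=1 $r2=14 $r3=21 $r4=9 $r5=6  [not taken]
PC=2  sub  $r4, $r0, $r4     | $r0=0 $r1=1 $r2=14 $r3=21 $r4=65527 $r5=6
PC=3  ori   $r0, $r2, 9      | $r0=0 $r1=1 $r2=14 $r3=21 $r4=65527 $r5=6
PC=4  xor  $r2, $r1, $r0     | $r0=0 $r1=1 $r2=1 $r3=21 $r4=65527 $r5=6
PC=5  sub  $r2, $r2, $r5     | $r0=0 $r1=1 $r2=65531 $r3=21 $r4=65527 $r5=6
PC=6  bne  $r1, $r4, L9      | $r0=0 $r1=1 $r2=65531 $r3=21 $r4=65527 $r5=6  [TAKEN]
PC=7  nor  $r1, $r5, $r5     | $r0=0 $r1=65529 $r2=65531 $r3=21 $r4=65527 $r5=6
PC=9  add  $r3, $r3, $r5     | $r0=0 $r1=65529 $r2=65531 $r3=27 $r4=65527 $r5=6

9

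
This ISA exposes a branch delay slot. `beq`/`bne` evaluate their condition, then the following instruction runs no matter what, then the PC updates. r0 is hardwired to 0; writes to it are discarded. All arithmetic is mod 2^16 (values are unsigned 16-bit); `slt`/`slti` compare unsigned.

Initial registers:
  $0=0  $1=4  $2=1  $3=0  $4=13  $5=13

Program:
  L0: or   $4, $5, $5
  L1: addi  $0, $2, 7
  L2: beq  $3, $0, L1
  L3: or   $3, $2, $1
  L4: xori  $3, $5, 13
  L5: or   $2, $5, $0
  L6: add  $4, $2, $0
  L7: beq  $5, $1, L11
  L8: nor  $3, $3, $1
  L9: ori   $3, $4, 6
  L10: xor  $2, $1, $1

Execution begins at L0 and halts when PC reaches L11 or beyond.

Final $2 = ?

0

  step pc=0: or   $4, $5, $5  regs=(0,4,1,0,13,13)
  step pc=1: addi  $0, $2, 7  regs=(0,4,1,0,13,13)
  step pc=2: beq  $3, $0, L1  cond=T  regs=(0,4,1,0,13,13)
  step pc=3: or   $3, $2, $1  regs=(0,4,1,5,13,13)
  step pc=1: addi  $0, $2, 7  regs=(0,4,1,5,13,13)
  step pc=2: beq  $3, $0, L1  cond=F  regs=(0,4,1,5,13,13)
  step pc=3: or   $3, $2, $1  regs=(0,4,1,5,13,13)
  step pc=4: xori  $3, $5, 13  regs=(0,4,1,0,13,13)
  step pc=5: or   $2, $5, $0  regs=(0,4,13,0,13,13)
  step pc=6: add  $4, $2, $0  regs=(0,4,13,0,13,13)
  step pc=7: beq  $5, $1, L11  cond=F  regs=(0,4,13,0,13,13)
  step pc=8: nor  $3, $3, $1  regs=(0,4,13,65531,13,13)
  step pc=9: ori   $3, $4, 6  regs=(0,4,13,15,13,13)
  step pc=10: xor  $2, $1, $1  regs=(0,4,0,15,13,13)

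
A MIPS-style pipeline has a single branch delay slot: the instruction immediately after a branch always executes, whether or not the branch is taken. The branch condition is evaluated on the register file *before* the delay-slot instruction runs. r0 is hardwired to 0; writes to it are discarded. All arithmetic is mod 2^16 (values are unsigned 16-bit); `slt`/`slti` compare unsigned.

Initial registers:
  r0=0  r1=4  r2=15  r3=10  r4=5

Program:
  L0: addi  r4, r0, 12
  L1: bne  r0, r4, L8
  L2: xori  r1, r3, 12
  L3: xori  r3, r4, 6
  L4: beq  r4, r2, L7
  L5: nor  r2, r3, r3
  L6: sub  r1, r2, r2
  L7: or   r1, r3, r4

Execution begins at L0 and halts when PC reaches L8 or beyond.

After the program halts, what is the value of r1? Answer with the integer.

6

  step pc=0: addi  r4, r0, 12  regs=(0,4,15,10,12)
  step pc=1: bne  r0, r4, L8  cond=T  regs=(0,4,15,10,12)
  step pc=2: xori  r1, r3, 12  regs=(0,6,15,10,12)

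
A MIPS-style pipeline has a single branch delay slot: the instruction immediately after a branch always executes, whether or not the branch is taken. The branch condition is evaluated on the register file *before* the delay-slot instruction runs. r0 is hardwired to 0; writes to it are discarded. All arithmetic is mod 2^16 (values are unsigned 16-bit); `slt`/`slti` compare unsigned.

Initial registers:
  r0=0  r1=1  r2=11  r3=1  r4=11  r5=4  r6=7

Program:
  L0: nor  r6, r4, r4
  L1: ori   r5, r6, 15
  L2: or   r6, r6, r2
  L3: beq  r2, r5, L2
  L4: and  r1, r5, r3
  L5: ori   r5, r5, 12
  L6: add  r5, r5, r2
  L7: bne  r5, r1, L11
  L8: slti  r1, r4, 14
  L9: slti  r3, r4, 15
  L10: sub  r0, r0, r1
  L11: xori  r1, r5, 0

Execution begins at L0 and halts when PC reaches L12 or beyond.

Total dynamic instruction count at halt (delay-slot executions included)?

#0 nor  r6, r4, r4 ; 0/1/11/1/11/4/65524
#1 ori   r5, r6, 15 ; 0/1/11/1/11/65535/65524
#2 or   r6, r6, r2 ; 0/1/11/1/11/65535/65535
#3 beq  r2, r5, L2 ; 0/1/11/1/11/65535/65535 ; →fallthru
#4 and  r1, r5, r3 ; 0/1/11/1/11/65535/65535
#5 ori   r5, r5, 12 ; 0/1/11/1/11/65535/65535
#6 add  r5, r5, r2 ; 0/1/11/1/11/10/65535
#7 bne  r5, r1, L11 ; 0/1/11/1/11/10/65535 ; →target
#8 slti  r1, r4, 14 ; 0/1/11/1/11/10/65535
#11 xori  r1, r5, 0 ; 0/10/11/1/11/10/65535

10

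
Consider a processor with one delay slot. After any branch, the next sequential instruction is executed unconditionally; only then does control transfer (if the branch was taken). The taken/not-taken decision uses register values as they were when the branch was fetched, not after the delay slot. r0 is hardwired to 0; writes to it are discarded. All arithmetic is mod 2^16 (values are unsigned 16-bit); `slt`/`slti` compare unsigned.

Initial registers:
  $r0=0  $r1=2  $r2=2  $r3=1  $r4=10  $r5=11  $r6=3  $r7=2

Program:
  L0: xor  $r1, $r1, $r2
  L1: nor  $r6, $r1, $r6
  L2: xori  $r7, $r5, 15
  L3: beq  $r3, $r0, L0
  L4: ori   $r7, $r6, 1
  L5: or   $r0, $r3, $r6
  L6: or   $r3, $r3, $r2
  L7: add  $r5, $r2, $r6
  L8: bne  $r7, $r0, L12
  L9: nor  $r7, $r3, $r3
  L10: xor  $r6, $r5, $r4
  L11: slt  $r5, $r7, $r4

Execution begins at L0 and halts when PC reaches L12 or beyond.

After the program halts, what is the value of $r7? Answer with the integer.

65532

#0 xor  $r1, $r1, $r2 ; 0/0/2/1/10/11/3/2
#1 nor  $r6, $r1, $r6 ; 0/0/2/1/10/11/65532/2
#2 xori  $r7, $r5, 15 ; 0/0/2/1/10/11/65532/4
#3 beq  $r3, $r0, L0 ; 0/0/2/1/10/11/65532/4 ; →fallthru
#4 ori   $r7, $r6, 1 ; 0/0/2/1/10/11/65532/65533
#5 or   $r0, $r3, $r6 ; 0/0/2/1/10/11/65532/65533
#6 or   $r3, $r3, $r2 ; 0/0/2/3/10/11/65532/65533
#7 add  $r5, $r2, $r6 ; 0/0/2/3/10/65534/65532/65533
#8 bne  $r7, $r0, L12 ; 0/0/2/3/10/65534/65532/65533 ; →target
#9 nor  $r7, $r3, $r3 ; 0/0/2/3/10/65534/65532/65532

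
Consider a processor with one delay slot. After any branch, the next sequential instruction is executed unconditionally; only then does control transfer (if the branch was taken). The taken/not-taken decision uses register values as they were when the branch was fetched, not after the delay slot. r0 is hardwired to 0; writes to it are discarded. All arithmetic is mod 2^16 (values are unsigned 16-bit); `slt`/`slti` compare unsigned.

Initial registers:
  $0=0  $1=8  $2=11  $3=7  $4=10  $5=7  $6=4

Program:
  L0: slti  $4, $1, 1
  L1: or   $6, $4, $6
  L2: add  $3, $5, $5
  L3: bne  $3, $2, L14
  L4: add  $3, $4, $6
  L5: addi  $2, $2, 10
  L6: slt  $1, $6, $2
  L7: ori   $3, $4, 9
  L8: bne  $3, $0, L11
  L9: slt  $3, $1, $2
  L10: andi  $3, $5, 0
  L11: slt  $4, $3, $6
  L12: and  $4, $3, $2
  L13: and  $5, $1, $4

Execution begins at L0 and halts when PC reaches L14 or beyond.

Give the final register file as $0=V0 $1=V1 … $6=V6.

  step pc=0: slti  $4, $1, 1  regs=(0,8,11,7,0,7,4)
  step pc=1: or   $6, $4, $6  regs=(0,8,11,7,0,7,4)
  step pc=2: add  $3, $5, $5  regs=(0,8,11,14,0,7,4)
  step pc=3: bne  $3, $2, L14  cond=T  regs=(0,8,11,14,0,7,4)
  step pc=4: add  $3, $4, $6  regs=(0,8,11,4,0,7,4)

$0=0 $1=8 $2=11 $3=4 $4=0 $5=7 $6=4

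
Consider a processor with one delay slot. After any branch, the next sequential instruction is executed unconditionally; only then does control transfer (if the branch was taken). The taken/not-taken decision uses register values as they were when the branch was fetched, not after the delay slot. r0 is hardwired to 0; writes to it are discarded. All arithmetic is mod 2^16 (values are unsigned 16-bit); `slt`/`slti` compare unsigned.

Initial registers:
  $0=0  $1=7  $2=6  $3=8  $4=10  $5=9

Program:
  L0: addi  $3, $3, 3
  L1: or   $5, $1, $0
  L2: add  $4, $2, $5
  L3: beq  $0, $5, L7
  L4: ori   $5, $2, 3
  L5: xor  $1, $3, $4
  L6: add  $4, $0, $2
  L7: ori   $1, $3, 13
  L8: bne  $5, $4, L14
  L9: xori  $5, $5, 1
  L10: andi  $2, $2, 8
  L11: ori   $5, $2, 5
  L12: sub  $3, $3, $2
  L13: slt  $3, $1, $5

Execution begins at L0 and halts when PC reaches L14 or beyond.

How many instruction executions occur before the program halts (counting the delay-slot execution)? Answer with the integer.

  step pc=0: addi  $3, $3, 3  regs=(0,7,6,11,10,9)
  step pc=1: or   $5, $1, $0  regs=(0,7,6,11,10,7)
  step pc=2: add  $4, $2, $5  regs=(0,7,6,11,13,7)
  step pc=3: beq  $0, $5, L7  cond=F  regs=(0,7,6,11,13,7)
  step pc=4: ori   $5, $2, 3  regs=(0,7,6,11,13,7)
  step pc=5: xor  $1, $3, $4  regs=(0,6,6,11,13,7)
  step pc=6: add  $4, $0, $2  regs=(0,6,6,11,6,7)
  step pc=7: ori   $1, $3, 13  regs=(0,15,6,11,6,7)
  step pc=8: bne  $5, $4, L14  cond=T  regs=(0,15,6,11,6,7)
  step pc=9: xori  $5, $5, 1  regs=(0,15,6,11,6,6)

10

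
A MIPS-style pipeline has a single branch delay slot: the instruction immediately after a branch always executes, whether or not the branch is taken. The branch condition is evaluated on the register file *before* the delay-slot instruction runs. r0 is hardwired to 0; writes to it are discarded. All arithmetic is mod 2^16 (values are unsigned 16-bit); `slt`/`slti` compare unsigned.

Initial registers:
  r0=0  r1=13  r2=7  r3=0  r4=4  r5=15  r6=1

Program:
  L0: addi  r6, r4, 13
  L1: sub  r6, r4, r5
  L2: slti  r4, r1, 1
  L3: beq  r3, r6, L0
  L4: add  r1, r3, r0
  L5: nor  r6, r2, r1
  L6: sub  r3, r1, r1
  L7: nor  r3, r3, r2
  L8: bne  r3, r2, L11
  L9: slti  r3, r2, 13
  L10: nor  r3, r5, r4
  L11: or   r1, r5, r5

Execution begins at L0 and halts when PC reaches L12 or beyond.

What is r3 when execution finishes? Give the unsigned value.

1

[0] addi  r6, r4, 13  →  {r0:0, r1:13, r2:7, r3:0, r4:4, r5:15, r6:17}
[1] sub  r6, r4, r5  →  {r0:0, r1:13, r2:7, r3:0, r4:4, r5:15, r6:65525}
[2] slti  r4, r1, 1  →  {r0:0, r1:13, r2:7, r3:0, r4:0, r5:15, r6:65525}
[3] beq  r3, r6, L0  →  {r0:0, r1:13, r2:7, r3:0, r4:0, r5:15, r6:65525}  ⟨branch fallthrough⟩
[4] add  r1, r3, r0  →  {r0:0, r1:0, r2:7, r3:0, r4:0, r5:15, r6:65525}
[5] nor  r6, r2, r1  →  {r0:0, r1:0, r2:7, r3:0, r4:0, r5:15, r6:65528}
[6] sub  r3, r1, r1  →  {r0:0, r1:0, r2:7, r3:0, r4:0, r5:15, r6:65528}
[7] nor  r3, r3, r2  →  {r0:0, r1:0, r2:7, r3:65528, r4:0, r5:15, r6:65528}
[8] bne  r3, r2, L11  →  {r0:0, r1:0, r2:7, r3:65528, r4:0, r5:15, r6:65528}  ⟨branch taken⟩
[9] slti  r3, r2, 13  →  {r0:0, r1:0, r2:7, r3:1, r4:0, r5:15, r6:65528}
[11] or   r1, r5, r5  →  {r0:0, r1:15, r2:7, r3:1, r4:0, r5:15, r6:65528}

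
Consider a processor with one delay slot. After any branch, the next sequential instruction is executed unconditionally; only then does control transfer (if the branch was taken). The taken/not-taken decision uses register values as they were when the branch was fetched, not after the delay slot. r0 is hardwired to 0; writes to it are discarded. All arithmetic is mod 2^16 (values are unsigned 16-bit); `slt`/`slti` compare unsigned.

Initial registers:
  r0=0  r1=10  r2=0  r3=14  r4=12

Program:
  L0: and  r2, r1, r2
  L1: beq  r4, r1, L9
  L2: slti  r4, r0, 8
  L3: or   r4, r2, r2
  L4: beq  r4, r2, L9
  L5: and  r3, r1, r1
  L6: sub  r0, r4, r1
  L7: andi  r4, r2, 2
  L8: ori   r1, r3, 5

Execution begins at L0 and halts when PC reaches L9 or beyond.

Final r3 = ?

10

[0] and  r2, r1, r2  →  {r0:0, r1:10, r2:0, r3:14, r4:12}
[1] beq  r4, r1, L9  →  {r0:0, r1:10, r2:0, r3:14, r4:12}  ⟨branch fallthrough⟩
[2] slti  r4, r0, 8  →  {r0:0, r1:10, r2:0, r3:14, r4:1}
[3] or   r4, r2, r2  →  {r0:0, r1:10, r2:0, r3:14, r4:0}
[4] beq  r4, r2, L9  →  {r0:0, r1:10, r2:0, r3:14, r4:0}  ⟨branch taken⟩
[5] and  r3, r1, r1  →  {r0:0, r1:10, r2:0, r3:10, r4:0}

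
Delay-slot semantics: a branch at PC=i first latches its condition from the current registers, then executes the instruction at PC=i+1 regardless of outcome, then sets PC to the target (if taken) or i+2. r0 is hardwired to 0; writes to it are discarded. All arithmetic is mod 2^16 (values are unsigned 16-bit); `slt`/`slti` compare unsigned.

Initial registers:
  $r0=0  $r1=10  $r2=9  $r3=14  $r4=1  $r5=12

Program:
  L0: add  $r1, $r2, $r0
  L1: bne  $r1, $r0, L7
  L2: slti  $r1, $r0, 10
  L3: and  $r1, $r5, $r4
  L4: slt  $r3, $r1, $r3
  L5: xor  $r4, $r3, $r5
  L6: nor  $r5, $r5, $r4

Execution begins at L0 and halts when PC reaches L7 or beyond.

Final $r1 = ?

1

PC=0  add  $r1, $r2, $r0     | $r0=0 $r1=9 $r2=9 $r3=14 $r4=1 $r5=12
PC=1  bne  $r1, $r0, L7      | $r0=0 $r1=9 $r2=9 $r3=14 $r4=1 $r5=12  [TAKEN]
PC=2  slti  $r1, $r0, 10     | $r0=0 $r1=1 $r2=9 $r3=14 $r4=1 $r5=12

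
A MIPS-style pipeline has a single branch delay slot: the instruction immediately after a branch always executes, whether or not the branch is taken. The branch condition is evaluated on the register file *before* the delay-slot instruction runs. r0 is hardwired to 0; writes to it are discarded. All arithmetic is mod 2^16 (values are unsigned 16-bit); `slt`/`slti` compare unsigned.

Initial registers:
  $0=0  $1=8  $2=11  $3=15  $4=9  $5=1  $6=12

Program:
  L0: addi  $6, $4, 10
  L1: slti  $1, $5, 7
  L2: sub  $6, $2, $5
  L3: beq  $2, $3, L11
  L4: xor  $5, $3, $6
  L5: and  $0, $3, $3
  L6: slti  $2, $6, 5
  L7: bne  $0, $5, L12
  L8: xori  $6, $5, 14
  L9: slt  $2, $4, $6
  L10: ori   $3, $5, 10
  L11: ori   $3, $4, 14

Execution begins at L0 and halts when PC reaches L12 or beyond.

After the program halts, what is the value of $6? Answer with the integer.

[0] addi  $6, $4, 10  →  {$0:0, $1:8, $2:11, $3:15, $4:9, $5:1, $6:19}
[1] slti  $1, $5, 7  →  {$0:0, $1:1, $2:11, $3:15, $4:9, $5:1, $6:19}
[2] sub  $6, $2, $5  →  {$0:0, $1:1, $2:11, $3:15, $4:9, $5:1, $6:10}
[3] beq  $2, $3, L11  →  {$0:0, $1:1, $2:11, $3:15, $4:9, $5:1, $6:10}  ⟨branch fallthrough⟩
[4] xor  $5, $3, $6  →  {$0:0, $1:1, $2:11, $3:15, $4:9, $5:5, $6:10}
[5] and  $0, $3, $3  →  {$0:0, $1:1, $2:11, $3:15, $4:9, $5:5, $6:10}
[6] slti  $2, $6, 5  →  {$0:0, $1:1, $2:0, $3:15, $4:9, $5:5, $6:10}
[7] bne  $0, $5, L12  →  {$0:0, $1:1, $2:0, $3:15, $4:9, $5:5, $6:10}  ⟨branch taken⟩
[8] xori  $6, $5, 14  →  {$0:0, $1:1, $2:0, $3:15, $4:9, $5:5, $6:11}

11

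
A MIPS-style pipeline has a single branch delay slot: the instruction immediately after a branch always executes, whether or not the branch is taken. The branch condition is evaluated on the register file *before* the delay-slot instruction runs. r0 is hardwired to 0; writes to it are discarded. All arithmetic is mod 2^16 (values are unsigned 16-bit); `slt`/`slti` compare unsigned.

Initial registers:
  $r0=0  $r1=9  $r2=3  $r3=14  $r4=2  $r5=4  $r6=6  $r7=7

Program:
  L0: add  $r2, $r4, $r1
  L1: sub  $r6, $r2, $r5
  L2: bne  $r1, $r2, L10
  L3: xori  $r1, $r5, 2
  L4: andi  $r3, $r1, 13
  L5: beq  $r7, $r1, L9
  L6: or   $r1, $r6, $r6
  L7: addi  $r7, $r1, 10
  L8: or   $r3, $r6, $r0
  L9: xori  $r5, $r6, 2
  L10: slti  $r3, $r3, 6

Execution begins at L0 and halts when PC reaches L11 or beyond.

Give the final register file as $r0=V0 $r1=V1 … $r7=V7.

$r0=0 $r1=6 $r2=11 $r3=0 $r4=2 $r5=4 $r6=7 $r7=7

[0] add  $r2, $r4, $r1  →  {$r0:0, $r1:9, $r2:11, $r3:14, $r4:2, $r5:4, $r6:6, $r7:7}
[1] sub  $r6, $r2, $r5  →  {$r0:0, $r1:9, $r2:11, $r3:14, $r4:2, $r5:4, $r6:7, $r7:7}
[2] bne  $r1, $r2, L10  →  {$r0:0, $r1:9, $r2:11, $r3:14, $r4:2, $r5:4, $r6:7, $r7:7}  ⟨branch taken⟩
[3] xori  $r1, $r5, 2  →  {$r0:0, $r1:6, $r2:11, $r3:14, $r4:2, $r5:4, $r6:7, $r7:7}
[10] slti  $r3, $r3, 6  →  {$r0:0, $r1:6, $r2:11, $r3:0, $r4:2, $r5:4, $r6:7, $r7:7}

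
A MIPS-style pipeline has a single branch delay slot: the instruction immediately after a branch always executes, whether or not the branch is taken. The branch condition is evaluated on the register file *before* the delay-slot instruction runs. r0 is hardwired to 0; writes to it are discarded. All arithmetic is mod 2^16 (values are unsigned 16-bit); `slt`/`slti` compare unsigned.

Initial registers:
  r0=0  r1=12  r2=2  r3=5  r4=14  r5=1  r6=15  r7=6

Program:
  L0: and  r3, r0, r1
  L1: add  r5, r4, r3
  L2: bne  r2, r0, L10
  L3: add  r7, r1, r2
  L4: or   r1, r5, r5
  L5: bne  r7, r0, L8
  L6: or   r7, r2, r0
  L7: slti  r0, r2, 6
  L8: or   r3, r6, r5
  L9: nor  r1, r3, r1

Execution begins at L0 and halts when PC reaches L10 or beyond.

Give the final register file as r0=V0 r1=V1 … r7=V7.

r0=0 r1=12 r2=2 r3=0 r4=14 r5=14 r6=15 r7=14

#0 and  r3, r0, r1 ; 0/12/2/0/14/1/15/6
#1 add  r5, r4, r3 ; 0/12/2/0/14/14/15/6
#2 bne  r2, r0, L10 ; 0/12/2/0/14/14/15/6 ; →target
#3 add  r7, r1, r2 ; 0/12/2/0/14/14/15/14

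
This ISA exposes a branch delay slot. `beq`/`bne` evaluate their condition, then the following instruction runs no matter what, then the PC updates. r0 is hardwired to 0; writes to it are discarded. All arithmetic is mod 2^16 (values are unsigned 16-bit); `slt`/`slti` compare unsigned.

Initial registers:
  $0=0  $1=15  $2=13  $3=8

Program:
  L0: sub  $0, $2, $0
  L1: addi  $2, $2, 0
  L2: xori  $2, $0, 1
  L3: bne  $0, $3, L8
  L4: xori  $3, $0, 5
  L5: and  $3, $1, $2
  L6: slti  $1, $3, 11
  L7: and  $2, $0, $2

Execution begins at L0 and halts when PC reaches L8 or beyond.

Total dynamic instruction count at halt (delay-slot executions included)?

#0 sub  $0, $2, $0 ; 0/15/13/8
#1 addi  $2, $2, 0 ; 0/15/13/8
#2 xori  $2, $0, 1 ; 0/15/1/8
#3 bne  $0, $3, L8 ; 0/15/1/8 ; →target
#4 xori  $3, $0, 5 ; 0/15/1/5

5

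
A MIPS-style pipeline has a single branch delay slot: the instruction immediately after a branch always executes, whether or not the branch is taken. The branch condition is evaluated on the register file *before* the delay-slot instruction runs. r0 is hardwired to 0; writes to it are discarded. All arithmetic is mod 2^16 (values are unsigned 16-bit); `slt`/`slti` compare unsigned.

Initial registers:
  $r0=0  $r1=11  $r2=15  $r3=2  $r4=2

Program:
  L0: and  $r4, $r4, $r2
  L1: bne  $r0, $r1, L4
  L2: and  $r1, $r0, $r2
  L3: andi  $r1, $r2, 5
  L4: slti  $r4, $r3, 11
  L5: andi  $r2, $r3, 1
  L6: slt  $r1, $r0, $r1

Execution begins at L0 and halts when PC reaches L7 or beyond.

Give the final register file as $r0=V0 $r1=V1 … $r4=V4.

$r0=0 $r1=0 $r2=0 $r3=2 $r4=1

  step pc=0: and  $r4, $r4, $r2  regs=(0,11,15,2,2)
  step pc=1: bne  $r0, $r1, L4  cond=T  regs=(0,11,15,2,2)
  step pc=2: and  $r1, $r0, $r2  regs=(0,0,15,2,2)
  step pc=4: slti  $r4, $r3, 11  regs=(0,0,15,2,1)
  step pc=5: andi  $r2, $r3, 1  regs=(0,0,0,2,1)
  step pc=6: slt  $r1, $r0, $r1  regs=(0,0,0,2,1)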